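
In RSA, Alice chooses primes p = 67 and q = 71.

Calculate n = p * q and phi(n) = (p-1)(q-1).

Step 1: n = p * q = 67 * 71 = 4757.
Step 2: phi(n) = (p-1)(q-1) = 66 * 70 = 4620.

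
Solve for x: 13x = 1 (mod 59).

Step 1: We need x such that 13 * x = 1 (mod 59).
Step 2: Using the extended Euclidean algorithm or trial:
  13 * 50 = 650 = 11 * 59 + 1.
Step 3: Since 650 mod 59 = 1, the inverse is x = 50.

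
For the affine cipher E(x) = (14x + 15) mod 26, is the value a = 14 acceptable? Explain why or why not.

Step 1: Compute gcd(14, 26).
Step 2: gcd(14, 26) = 2.
Since gcd = 2 != 1, 14 shares a common factor with 26, so it cannot be used.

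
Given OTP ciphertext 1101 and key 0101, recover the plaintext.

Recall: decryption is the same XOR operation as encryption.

Step 1: XOR ciphertext with key:
  Ciphertext: 1101
  Key:        0101
  XOR:        1000
Step 2: Plaintext = 1000 = 8 in decimal.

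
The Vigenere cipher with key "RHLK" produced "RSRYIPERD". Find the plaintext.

Step 1: Extend key: RHLKRHLKR
Step 2: Decrypt each letter (c - k) mod 26:
  R(17) - R(17) = (17-17) mod 26 = 0 = A
  S(18) - H(7) = (18-7) mod 26 = 11 = L
  R(17) - L(11) = (17-11) mod 26 = 6 = G
  Y(24) - K(10) = (24-10) mod 26 = 14 = O
  I(8) - R(17) = (8-17) mod 26 = 17 = R
  P(15) - H(7) = (15-7) mod 26 = 8 = I
  E(4) - L(11) = (4-11) mod 26 = 19 = T
  R(17) - K(10) = (17-10) mod 26 = 7 = H
  D(3) - R(17) = (3-17) mod 26 = 12 = M
Plaintext: ALGORITHM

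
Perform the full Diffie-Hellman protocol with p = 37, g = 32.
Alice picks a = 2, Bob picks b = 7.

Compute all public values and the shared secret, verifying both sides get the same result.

Step 1: A = g^a mod p = 32^2 mod 37 = 25.
Step 2: B = g^b mod p = 32^7 mod 37 = 19.
Step 3: Alice computes s = B^a mod p = 19^2 mod 37 = 28.
Step 4: Bob computes s = A^b mod p = 25^7 mod 37 = 28.
Both sides agree: shared secret = 28.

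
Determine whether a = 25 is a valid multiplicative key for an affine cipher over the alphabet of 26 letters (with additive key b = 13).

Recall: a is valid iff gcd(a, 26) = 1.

Step 1: Compute gcd(25, 26).
Step 2: gcd(25, 26) = 1.
Since gcd = 1, 25 is coprime with 26, so it is a valid key.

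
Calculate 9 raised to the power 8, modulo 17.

Step 1: Compute 9^8 mod 17 step by step, reducing modulo 17 at each step.
  9^1 mod 17 = 9
  9^2 mod 17 = (9 * 9) mod 17 = 13
  9^3 mod 17 = (13 * 9) mod 17 = 15
  9^4 mod 17 = (15 * 9) mod 17 = 16
  9^5 mod 17 = (16 * 9) mod 17 = 8
  9^6 mod 17 = (8 * 9) mod 17 = 4
  9^7 mod 17 = (4 * 9) mod 17 = 2
  9^8 mod 17 = (2 * 9) mod 17 = 1
Step 2: Result = 1.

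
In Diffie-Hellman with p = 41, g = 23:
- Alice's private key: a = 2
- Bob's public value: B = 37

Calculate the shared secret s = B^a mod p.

Step 1: s = B^a mod p = 37^2 mod 41.
  37^1 mod 41 = 37
  37^2 mod 41 = (37 * 37) mod 41 = 16
Result: shared secret = 16.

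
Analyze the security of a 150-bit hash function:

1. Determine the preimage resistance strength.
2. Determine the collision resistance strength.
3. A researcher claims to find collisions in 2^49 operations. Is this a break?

Step 1: Preimage resistance requires brute-force of 2^150 operations.
Step 2: Collision resistance (birthday bound) = 2^(150/2) = 2^75.
Step 3: The claimed attack costs 2^49 operations.
Step 4: Since 2^49 < 2^75, the claimed attack beats the generic birthday bound, so collision resistance is broken.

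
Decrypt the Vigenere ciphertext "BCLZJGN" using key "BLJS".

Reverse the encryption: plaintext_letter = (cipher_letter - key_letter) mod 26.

Step 1: Extend key: BLJSBLJ
Step 2: Decrypt each letter (c - k) mod 26:
  B(1) - B(1) = (1-1) mod 26 = 0 = A
  C(2) - L(11) = (2-11) mod 26 = 17 = R
  L(11) - J(9) = (11-9) mod 26 = 2 = C
  Z(25) - S(18) = (25-18) mod 26 = 7 = H
  J(9) - B(1) = (9-1) mod 26 = 8 = I
  G(6) - L(11) = (6-11) mod 26 = 21 = V
  N(13) - J(9) = (13-9) mod 26 = 4 = E
Plaintext: ARCHIVE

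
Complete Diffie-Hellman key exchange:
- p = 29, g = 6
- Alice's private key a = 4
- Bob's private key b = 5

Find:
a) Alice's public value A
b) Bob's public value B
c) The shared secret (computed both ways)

Step 1: A = g^a mod p = 6^4 mod 29 = 20.
Step 2: B = g^b mod p = 6^5 mod 29 = 4.
Step 3: Alice computes s = B^a mod p = 4^4 mod 29 = 24.
Step 4: Bob computes s = A^b mod p = 20^5 mod 29 = 24.
Both sides agree: shared secret = 24.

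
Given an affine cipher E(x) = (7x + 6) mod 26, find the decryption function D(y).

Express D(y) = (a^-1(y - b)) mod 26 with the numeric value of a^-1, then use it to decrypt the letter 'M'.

Step 1: Find a^-1, the modular inverse of 7 mod 26.
Step 2: We need 7 * a^-1 = 1 (mod 26).
Step 3: 7 * 15 = 105 = 4 * 26 + 1, so a^-1 = 15.
Step 4: D(y) = 15(y - 6) mod 26.
Step 5: Apply to 'M' (y = 12): D(12) = 15 * (12 - 6) mod 26 = 15 * 6 mod 26 = 12 -> 'M'.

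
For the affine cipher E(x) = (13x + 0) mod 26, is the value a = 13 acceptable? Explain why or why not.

Step 1: Compute gcd(13, 26).
Step 2: gcd(13, 26) = 13.
Since gcd = 13 != 1, 13 shares a common factor with 26, so it cannot be used.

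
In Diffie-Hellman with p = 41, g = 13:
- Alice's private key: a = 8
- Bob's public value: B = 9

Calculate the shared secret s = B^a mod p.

Step 1: s = B^a mod p = 9^8 mod 41.
  9^1 mod 41 = 9
  9^2 mod 41 = (9 * 9) mod 41 = 40
  9^3 mod 41 = (40 * 9) mod 41 = 32
  9^4 mod 41 = (32 * 9) mod 41 = 1
  9^5 mod 41 = (1 * 9) mod 41 = 9
  9^6 mod 41 = (9 * 9) mod 41 = 40
  9^7 mod 41 = (40 * 9) mod 41 = 32
  9^8 mod 41 = (32 * 9) mod 41 = 1
Result: shared secret = 1.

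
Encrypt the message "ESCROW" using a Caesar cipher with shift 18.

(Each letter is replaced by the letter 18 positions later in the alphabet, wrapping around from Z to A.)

Step 1: For each letter, shift forward by 18 positions (mod 26).
  E (position 4) -> position (4+18) mod 26 = 22 -> W
  S (position 18) -> position (18+18) mod 26 = 10 -> K
  C (position 2) -> position (2+18) mod 26 = 20 -> U
  R (position 17) -> position (17+18) mod 26 = 9 -> J
  O (position 14) -> position (14+18) mod 26 = 6 -> G
  W (position 22) -> position (22+18) mod 26 = 14 -> O
Result: WKUJGO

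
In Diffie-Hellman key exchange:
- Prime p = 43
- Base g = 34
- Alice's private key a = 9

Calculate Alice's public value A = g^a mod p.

Step 1: A = g^a mod p = 34^9 mod 43.
  34^1 mod 43 = 34
  34^2 mod 43 = (34 * 34) mod 43 = 38
  34^3 mod 43 = (38 * 34) mod 43 = 2
  34^4 mod 43 = (2 * 34) mod 43 = 25
  34^5 mod 43 = (25 * 34) mod 43 = 33
  34^6 mod 43 = (33 * 34) mod 43 = 4
  34^7 mod 43 = (4 * 34) mod 43 = 7
  34^8 mod 43 = (7 * 34) mod 43 = 23
  34^9 mod 43 = (23 * 34) mod 43 = 8
Result: A = 8.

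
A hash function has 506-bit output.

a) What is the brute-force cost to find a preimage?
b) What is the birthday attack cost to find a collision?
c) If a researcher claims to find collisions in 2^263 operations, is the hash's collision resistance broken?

Step 1: Preimage resistance requires brute-force of 2^506 operations.
Step 2: Collision resistance (birthday bound) = 2^(506/2) = 2^253.
Step 3: The claimed attack costs 2^263 operations.
Step 4: Since 2^263 >= 2^253, the claimed attack is no faster than the generic birthday attack, so this does not break collision resistance.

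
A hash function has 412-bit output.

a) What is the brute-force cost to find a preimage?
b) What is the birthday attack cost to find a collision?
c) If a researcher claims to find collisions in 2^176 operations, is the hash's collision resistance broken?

Step 1: Preimage resistance requires brute-force of 2^412 operations.
Step 2: Collision resistance (birthday bound) = 2^(412/2) = 2^206.
Step 3: The claimed attack costs 2^176 operations.
Step 4: Since 2^176 < 2^206, the claimed attack beats the generic birthday bound, so collision resistance is broken.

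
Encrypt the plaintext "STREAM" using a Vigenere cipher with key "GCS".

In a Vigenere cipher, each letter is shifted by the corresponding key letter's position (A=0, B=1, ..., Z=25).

Step 1: Repeat key to match plaintext length:
  Plaintext: STREAM
  Key:       GCSGCS
Step 2: Encrypt each letter:
  S(18) + G(6) = (18+6) mod 26 = 24 = Y
  T(19) + C(2) = (19+2) mod 26 = 21 = V
  R(17) + S(18) = (17+18) mod 26 = 9 = J
  E(4) + G(6) = (4+6) mod 26 = 10 = K
  A(0) + C(2) = (0+2) mod 26 = 2 = C
  M(12) + S(18) = (12+18) mod 26 = 4 = E
Ciphertext: YVJKCE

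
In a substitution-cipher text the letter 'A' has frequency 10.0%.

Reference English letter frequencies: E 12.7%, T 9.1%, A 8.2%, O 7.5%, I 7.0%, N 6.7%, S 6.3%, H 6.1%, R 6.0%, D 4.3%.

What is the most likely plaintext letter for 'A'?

Step 1: The observed frequency is 10.0%.
Step 2: Compare with English frequencies:
  E: 12.7% (difference: 2.7%)
  T: 9.1% (difference: 0.9%) <-- closest
  A: 8.2% (difference: 1.8%)
  O: 7.5% (difference: 2.5%)
  I: 7.0% (difference: 3.0%)
  N: 6.7% (difference: 3.3%)
  S: 6.3% (difference: 3.7%)
  H: 6.1% (difference: 3.9%)
  R: 6.0% (difference: 4.0%)
  D: 4.3% (difference: 5.7%)
Step 3: 'A' most likely represents 'T' (frequency 9.1%).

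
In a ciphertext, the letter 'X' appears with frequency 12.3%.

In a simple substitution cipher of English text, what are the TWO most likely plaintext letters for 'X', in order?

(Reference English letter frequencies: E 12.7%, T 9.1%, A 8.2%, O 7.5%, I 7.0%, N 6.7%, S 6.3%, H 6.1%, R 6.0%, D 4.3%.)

Step 1: Observed frequency of 'X' is 12.3%.
Step 2: Compute distances to each reference frequency and sort:
  E (12.7%): difference = 0.4% <-- BEST
  T (9.1%): difference = 3.2% <-- RUNNER-UP
  A (8.2%): difference = 4.1%
  O (7.5%): difference = 4.8%
  I (7.0%): difference = 5.3%
Step 3: Most likely is 'E' (12.7%, diff 0.4%); second most likely is 'T' (9.1%, diff 3.2%).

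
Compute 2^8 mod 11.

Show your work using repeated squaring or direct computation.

Step 1: Compute 2^8 mod 11 step by step, reducing modulo 11 at each step.
  2^1 mod 11 = 2
  2^2 mod 11 = (2 * 2) mod 11 = 4
  2^3 mod 11 = (4 * 2) mod 11 = 8
  2^4 mod 11 = (8 * 2) mod 11 = 5
  2^5 mod 11 = (5 * 2) mod 11 = 10
  2^6 mod 11 = (10 * 2) mod 11 = 9
  2^7 mod 11 = (9 * 2) mod 11 = 7
  2^8 mod 11 = (7 * 2) mod 11 = 3
Step 2: Result = 3.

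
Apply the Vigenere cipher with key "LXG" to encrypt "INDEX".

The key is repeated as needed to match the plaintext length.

Step 1: Repeat key to match plaintext length:
  Plaintext: INDEX
  Key:       LXGLX
Step 2: Encrypt each letter:
  I(8) + L(11) = (8+11) mod 26 = 19 = T
  N(13) + X(23) = (13+23) mod 26 = 10 = K
  D(3) + G(6) = (3+6) mod 26 = 9 = J
  E(4) + L(11) = (4+11) mod 26 = 15 = P
  X(23) + X(23) = (23+23) mod 26 = 20 = U
Ciphertext: TKJPU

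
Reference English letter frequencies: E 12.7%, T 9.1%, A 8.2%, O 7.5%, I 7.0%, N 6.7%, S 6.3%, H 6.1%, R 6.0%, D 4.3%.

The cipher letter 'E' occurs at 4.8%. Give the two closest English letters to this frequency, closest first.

Step 1: Observed frequency of 'E' is 4.8%.
Step 2: Compute distances to each reference frequency and sort:
  D (4.3%): difference = 0.5% <-- BEST
  R (6.0%): difference = 1.2% <-- RUNNER-UP
  H (6.1%): difference = 1.3%
  S (6.3%): difference = 1.5%
  N (6.7%): difference = 1.9%
Step 3: Most likely is 'D' (4.3%, diff 0.5%); second most likely is 'R' (6.0%, diff 1.2%).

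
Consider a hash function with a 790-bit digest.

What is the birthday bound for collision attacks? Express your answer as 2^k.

Step 1: The birthday paradox gives collision probability ~50% after sqrt(2^n) = 2^(n/2) hashes.
Step 2: For 790-bit output: 2^(790/2) = 2^395.
Step 3: Approximately 2^395 hash computations needed.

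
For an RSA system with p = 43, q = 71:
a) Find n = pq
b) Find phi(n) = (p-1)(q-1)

Step 1: n = p * q = 43 * 71 = 3053.
Step 2: phi(n) = (p-1)(q-1) = 42 * 70 = 2940.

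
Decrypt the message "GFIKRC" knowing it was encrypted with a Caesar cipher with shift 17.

Step 1: Reverse the shift by subtracting 17 from each letter position.
  G (position 6) -> position (6-17) mod 26 = 15 -> P
  F (position 5) -> position (5-17) mod 26 = 14 -> O
  I (position 8) -> position (8-17) mod 26 = 17 -> R
  K (position 10) -> position (10-17) mod 26 = 19 -> T
  R (position 17) -> position (17-17) mod 26 = 0 -> A
  C (position 2) -> position (2-17) mod 26 = 11 -> L
Decrypted message: PORTAL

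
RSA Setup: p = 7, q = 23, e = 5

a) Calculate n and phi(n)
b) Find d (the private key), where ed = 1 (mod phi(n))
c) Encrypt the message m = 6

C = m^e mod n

Step 1: n = 7 * 23 = 161.
Step 2: phi(n) = (7-1)(23-1) = 6 * 22 = 132.
Step 3: Find d = 5^(-1) mod 132 = 53.
  Verify: 5 * 53 = 265 = 1 (mod 132).
Step 4: C = 6^5 mod 161 = 48.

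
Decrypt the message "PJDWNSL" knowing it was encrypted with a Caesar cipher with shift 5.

Step 1: Reverse the shift by subtracting 5 from each letter position.
  P (position 15) -> position (15-5) mod 26 = 10 -> K
  J (position 9) -> position (9-5) mod 26 = 4 -> E
  D (position 3) -> position (3-5) mod 26 = 24 -> Y
  W (position 22) -> position (22-5) mod 26 = 17 -> R
  N (position 13) -> position (13-5) mod 26 = 8 -> I
  S (position 18) -> position (18-5) mod 26 = 13 -> N
  L (position 11) -> position (11-5) mod 26 = 6 -> G
Decrypted message: KEYRING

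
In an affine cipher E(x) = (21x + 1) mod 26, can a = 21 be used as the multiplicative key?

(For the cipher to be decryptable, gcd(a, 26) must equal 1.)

Step 1: Compute gcd(21, 26).
Step 2: gcd(21, 26) = 1.
Since gcd = 1, 21 is coprime with 26, so it is a valid key.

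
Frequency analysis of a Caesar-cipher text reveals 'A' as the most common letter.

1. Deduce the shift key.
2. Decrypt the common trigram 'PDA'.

Step 1: In English, 'E' is the most frequent letter (12.7%).
Step 2: The most frequent ciphertext letter is 'A' (position 0).
Step 3: Shift = (0 - 4) mod 26 = 22.
Step 4: Decrypt 'PDA' by shifting back 22:
  P -> T
  D -> H
  A -> E
Step 5: 'PDA' decrypts to 'THE'.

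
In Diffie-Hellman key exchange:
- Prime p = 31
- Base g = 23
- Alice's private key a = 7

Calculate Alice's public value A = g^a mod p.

Step 1: A = g^a mod p = 23^7 mod 31.
  23^1 mod 31 = 23
  23^2 mod 31 = (23 * 23) mod 31 = 2
  23^3 mod 31 = (2 * 23) mod 31 = 15
  23^4 mod 31 = (15 * 23) mod 31 = 4
  23^5 mod 31 = (4 * 23) mod 31 = 30
  23^6 mod 31 = (30 * 23) mod 31 = 8
  23^7 mod 31 = (8 * 23) mod 31 = 29
Result: A = 29.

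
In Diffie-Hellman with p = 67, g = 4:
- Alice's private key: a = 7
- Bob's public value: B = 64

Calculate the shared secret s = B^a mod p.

Step 1: s = B^a mod p = 64^7 mod 67.
  64^1 mod 67 = 64
  64^2 mod 67 = (64 * 64) mod 67 = 9
  64^3 mod 67 = (9 * 64) mod 67 = 40
  64^4 mod 67 = (40 * 64) mod 67 = 14
  64^5 mod 67 = (14 * 64) mod 67 = 25
  64^6 mod 67 = (25 * 64) mod 67 = 59
  64^7 mod 67 = (59 * 64) mod 67 = 24
Result: shared secret = 24.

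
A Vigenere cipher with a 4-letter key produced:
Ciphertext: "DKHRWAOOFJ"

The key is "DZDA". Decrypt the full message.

Step 1: Key 'DZDA' has length 4. Extended key: DZDADZDADZ
Step 2: Decrypt each position:
  D(3) - D(3) = 0 = A
  K(10) - Z(25) = 11 = L
  H(7) - D(3) = 4 = E
  R(17) - A(0) = 17 = R
  W(22) - D(3) = 19 = T
  A(0) - Z(25) = 1 = B
  O(14) - D(3) = 11 = L
  O(14) - A(0) = 14 = O
  F(5) - D(3) = 2 = C
  J(9) - Z(25) = 10 = K
Plaintext: ALERTBLOCK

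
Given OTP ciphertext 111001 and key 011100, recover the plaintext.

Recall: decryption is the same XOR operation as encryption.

Step 1: XOR ciphertext with key:
  Ciphertext: 111001
  Key:        011100
  XOR:        100101
Step 2: Plaintext = 100101 = 37 in decimal.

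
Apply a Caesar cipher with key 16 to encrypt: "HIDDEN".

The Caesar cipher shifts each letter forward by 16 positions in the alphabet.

Step 1: For each letter, shift forward by 16 positions (mod 26).
  H (position 7) -> position (7+16) mod 26 = 23 -> X
  I (position 8) -> position (8+16) mod 26 = 24 -> Y
  D (position 3) -> position (3+16) mod 26 = 19 -> T
  D (position 3) -> position (3+16) mod 26 = 19 -> T
  E (position 4) -> position (4+16) mod 26 = 20 -> U
  N (position 13) -> position (13+16) mod 26 = 3 -> D
Result: XYTTUD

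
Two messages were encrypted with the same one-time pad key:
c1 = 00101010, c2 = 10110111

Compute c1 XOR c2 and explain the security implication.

Step 1: c1 XOR c2 = (m1 XOR k) XOR (m2 XOR k).
Step 2: By XOR associativity/commutativity: = m1 XOR m2 XOR k XOR k = m1 XOR m2.
Step 3: 00101010 XOR 10110111 = 10011101 = 157.
Step 4: The key cancels out! An attacker learns m1 XOR m2 = 157, revealing the relationship between plaintexts.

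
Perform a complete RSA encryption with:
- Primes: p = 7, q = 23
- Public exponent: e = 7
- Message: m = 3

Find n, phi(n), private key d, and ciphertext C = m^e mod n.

Step 1: n = 7 * 23 = 161.
Step 2: phi(n) = (7-1)(23-1) = 6 * 22 = 132.
Step 3: Find d = 7^(-1) mod 132 = 19.
  Verify: 7 * 19 = 133 = 1 (mod 132).
Step 4: C = 3^7 mod 161 = 94.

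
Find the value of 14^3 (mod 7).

Step 1: Compute 14^3 mod 7 step by step, reducing modulo 7 at each step.
  14^1 mod 7 = 0
  14^2 mod 7 = (0 * 14) mod 7 = 0
  14^3 mod 7 = (0 * 14) mod 7 = 0
Step 2: Result = 0.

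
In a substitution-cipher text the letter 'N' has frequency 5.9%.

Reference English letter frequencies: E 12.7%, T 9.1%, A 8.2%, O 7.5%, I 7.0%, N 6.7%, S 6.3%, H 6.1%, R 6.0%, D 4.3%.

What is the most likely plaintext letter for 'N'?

Step 1: The observed frequency is 5.9%.
Step 2: Compare with English frequencies:
  E: 12.7% (difference: 6.8%)
  T: 9.1% (difference: 3.2%)
  A: 8.2% (difference: 2.3%)
  O: 7.5% (difference: 1.6%)
  I: 7.0% (difference: 1.1%)
  N: 6.7% (difference: 0.8%)
  S: 6.3% (difference: 0.4%)
  H: 6.1% (difference: 0.2%)
  R: 6.0% (difference: 0.1%) <-- closest
  D: 4.3% (difference: 1.6%)
Step 3: 'N' most likely represents 'R' (frequency 6.0%).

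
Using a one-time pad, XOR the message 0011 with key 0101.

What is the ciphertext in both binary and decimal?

Step 1: Write out the XOR operation bit by bit:
  Message: 0011
  Key:     0101
  XOR:     0110
Step 2: Convert to decimal: 0110 = 6.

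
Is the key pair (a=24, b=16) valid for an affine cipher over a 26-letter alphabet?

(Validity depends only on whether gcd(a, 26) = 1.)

Step 1: Compute gcd(24, 26).
Step 2: gcd(24, 26) = 2.
Since gcd = 2 != 1, 24 shares a common factor with 26, so it cannot be used.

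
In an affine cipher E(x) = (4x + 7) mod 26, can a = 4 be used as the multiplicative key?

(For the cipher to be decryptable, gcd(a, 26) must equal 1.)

Step 1: Compute gcd(4, 26).
Step 2: gcd(4, 26) = 2.
Since gcd = 2 != 1, 4 shares a common factor with 26, so it cannot be used.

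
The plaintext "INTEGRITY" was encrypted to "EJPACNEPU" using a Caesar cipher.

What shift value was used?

Step 1: Compare first letters: I (position 8) -> E (position 4).
Step 2: Shift = (4 - 8) mod 26 = 22.
The shift value is 22.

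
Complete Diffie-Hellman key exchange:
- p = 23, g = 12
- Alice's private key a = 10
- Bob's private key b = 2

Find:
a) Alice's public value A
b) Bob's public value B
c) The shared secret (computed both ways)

Step 1: A = g^a mod p = 12^10 mod 23 = 2.
Step 2: B = g^b mod p = 12^2 mod 23 = 6.
Step 3: Alice computes s = B^a mod p = 6^10 mod 23 = 4.
Step 4: Bob computes s = A^b mod p = 2^2 mod 23 = 4.
Both sides agree: shared secret = 4.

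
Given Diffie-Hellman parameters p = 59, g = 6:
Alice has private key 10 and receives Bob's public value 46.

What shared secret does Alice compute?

Step 1: s = B^a mod p = 46^10 mod 59.
  46^1 mod 59 = 46
  46^2 mod 59 = (46 * 46) mod 59 = 51
  46^3 mod 59 = (51 * 46) mod 59 = 45
  46^4 mod 59 = (45 * 46) mod 59 = 5
  46^5 mod 59 = (5 * 46) mod 59 = 53
  46^6 mod 59 = (53 * 46) mod 59 = 19
  46^7 mod 59 = (19 * 46) mod 59 = 48
  46^8 mod 59 = (48 * 46) mod 59 = 25
  46^9 mod 59 = (25 * 46) mod 59 = 29
  46^10 mod 59 = (29 * 46) mod 59 = 36
Result: shared secret = 36.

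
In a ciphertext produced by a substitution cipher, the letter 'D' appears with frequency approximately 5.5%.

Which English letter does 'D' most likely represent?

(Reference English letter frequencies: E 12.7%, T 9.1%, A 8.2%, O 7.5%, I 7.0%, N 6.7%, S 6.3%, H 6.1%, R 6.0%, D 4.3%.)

Step 1: The observed frequency is 5.5%.
Step 2: Compare with English frequencies:
  E: 12.7% (difference: 7.2%)
  T: 9.1% (difference: 3.6%)
  A: 8.2% (difference: 2.7%)
  O: 7.5% (difference: 2.0%)
  I: 7.0% (difference: 1.5%)
  N: 6.7% (difference: 1.2%)
  S: 6.3% (difference: 0.8%)
  H: 6.1% (difference: 0.6%)
  R: 6.0% (difference: 0.5%) <-- closest
  D: 4.3% (difference: 1.2%)
Step 3: 'D' most likely represents 'R' (frequency 6.0%).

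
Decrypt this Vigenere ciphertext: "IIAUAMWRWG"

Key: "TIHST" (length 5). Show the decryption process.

Step 1: Key 'TIHST' has length 5. Extended key: TIHSTTIHST
Step 2: Decrypt each position:
  I(8) - T(19) = 15 = P
  I(8) - I(8) = 0 = A
  A(0) - H(7) = 19 = T
  U(20) - S(18) = 2 = C
  A(0) - T(19) = 7 = H
  M(12) - T(19) = 19 = T
  W(22) - I(8) = 14 = O
  R(17) - H(7) = 10 = K
  W(22) - S(18) = 4 = E
  G(6) - T(19) = 13 = N
Plaintext: PATCHTOKEN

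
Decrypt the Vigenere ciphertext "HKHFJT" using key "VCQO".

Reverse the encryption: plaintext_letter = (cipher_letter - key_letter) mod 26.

Step 1: Extend key: VCQOVC
Step 2: Decrypt each letter (c - k) mod 26:
  H(7) - V(21) = (7-21) mod 26 = 12 = M
  K(10) - C(2) = (10-2) mod 26 = 8 = I
  H(7) - Q(16) = (7-16) mod 26 = 17 = R
  F(5) - O(14) = (5-14) mod 26 = 17 = R
  J(9) - V(21) = (9-21) mod 26 = 14 = O
  T(19) - C(2) = (19-2) mod 26 = 17 = R
Plaintext: MIRROR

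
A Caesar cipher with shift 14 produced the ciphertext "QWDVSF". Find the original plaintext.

Step 1: Reverse the shift by subtracting 14 from each letter position.
  Q (position 16) -> position (16-14) mod 26 = 2 -> C
  W (position 22) -> position (22-14) mod 26 = 8 -> I
  D (position 3) -> position (3-14) mod 26 = 15 -> P
  V (position 21) -> position (21-14) mod 26 = 7 -> H
  S (position 18) -> position (18-14) mod 26 = 4 -> E
  F (position 5) -> position (5-14) mod 26 = 17 -> R
Decrypted message: CIPHER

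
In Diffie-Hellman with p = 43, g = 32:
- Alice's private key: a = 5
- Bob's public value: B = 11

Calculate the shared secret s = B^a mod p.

Step 1: s = B^a mod p = 11^5 mod 43.
  11^1 mod 43 = 11
  11^2 mod 43 = (11 * 11) mod 43 = 35
  11^3 mod 43 = (35 * 11) mod 43 = 41
  11^4 mod 43 = (41 * 11) mod 43 = 21
  11^5 mod 43 = (21 * 11) mod 43 = 16
Result: shared secret = 16.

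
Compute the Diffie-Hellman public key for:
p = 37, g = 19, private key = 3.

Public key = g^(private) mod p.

Step 1: A = g^a mod p = 19^3 mod 37.
  19^1 mod 37 = 19
  19^2 mod 37 = (19 * 19) mod 37 = 28
  19^3 mod 37 = (28 * 19) mod 37 = 14
Result: A = 14.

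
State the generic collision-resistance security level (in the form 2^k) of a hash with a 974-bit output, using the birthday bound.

Step 1: The birthday paradox gives collision probability ~50% after sqrt(2^n) = 2^(n/2) hashes.
Step 2: For 974-bit output: 2^(974/2) = 2^487.
Step 3: Approximately 2^487 hash computations needed.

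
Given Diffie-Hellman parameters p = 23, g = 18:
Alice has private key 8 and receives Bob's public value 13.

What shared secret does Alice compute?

Step 1: s = B^a mod p = 13^8 mod 23.
  13^1 mod 23 = 13
  13^2 mod 23 = (13 * 13) mod 23 = 8
  13^3 mod 23 = (8 * 13) mod 23 = 12
  13^4 mod 23 = (12 * 13) mod 23 = 18
  13^5 mod 23 = (18 * 13) mod 23 = 4
  13^6 mod 23 = (4 * 13) mod 23 = 6
  13^7 mod 23 = (6 * 13) mod 23 = 9
  13^8 mod 23 = (9 * 13) mod 23 = 2
Result: shared secret = 2.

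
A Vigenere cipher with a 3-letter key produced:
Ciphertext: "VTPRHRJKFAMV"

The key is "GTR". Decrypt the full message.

Step 1: Key 'GTR' has length 3. Extended key: GTRGTRGTRGTR
Step 2: Decrypt each position:
  V(21) - G(6) = 15 = P
  T(19) - T(19) = 0 = A
  P(15) - R(17) = 24 = Y
  R(17) - G(6) = 11 = L
  H(7) - T(19) = 14 = O
  R(17) - R(17) = 0 = A
  J(9) - G(6) = 3 = D
  K(10) - T(19) = 17 = R
  F(5) - R(17) = 14 = O
  A(0) - G(6) = 20 = U
  M(12) - T(19) = 19 = T
  V(21) - R(17) = 4 = E
Plaintext: PAYLOADROUTE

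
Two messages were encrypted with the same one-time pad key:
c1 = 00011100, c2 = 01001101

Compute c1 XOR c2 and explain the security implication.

Step 1: c1 XOR c2 = (m1 XOR k) XOR (m2 XOR k).
Step 2: By XOR associativity/commutativity: = m1 XOR m2 XOR k XOR k = m1 XOR m2.
Step 3: 00011100 XOR 01001101 = 01010001 = 81.
Step 4: The key cancels out! An attacker learns m1 XOR m2 = 81, revealing the relationship between plaintexts.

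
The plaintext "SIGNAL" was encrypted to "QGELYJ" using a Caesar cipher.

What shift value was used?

Step 1: Compare first letters: S (position 18) -> Q (position 16).
Step 2: Shift = (16 - 18) mod 26 = 24.
The shift value is 24.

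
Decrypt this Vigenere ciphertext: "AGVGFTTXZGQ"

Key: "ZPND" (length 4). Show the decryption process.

Step 1: Key 'ZPND' has length 4. Extended key: ZPNDZPNDZPN
Step 2: Decrypt each position:
  A(0) - Z(25) = 1 = B
  G(6) - P(15) = 17 = R
  V(21) - N(13) = 8 = I
  G(6) - D(3) = 3 = D
  F(5) - Z(25) = 6 = G
  T(19) - P(15) = 4 = E
  T(19) - N(13) = 6 = G
  X(23) - D(3) = 20 = U
  Z(25) - Z(25) = 0 = A
  G(6) - P(15) = 17 = R
  Q(16) - N(13) = 3 = D
Plaintext: BRIDGEGUARD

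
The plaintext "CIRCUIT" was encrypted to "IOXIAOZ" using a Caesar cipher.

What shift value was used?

Step 1: Compare first letters: C (position 2) -> I (position 8).
Step 2: Shift = (8 - 2) mod 26 = 6.
The shift value is 6.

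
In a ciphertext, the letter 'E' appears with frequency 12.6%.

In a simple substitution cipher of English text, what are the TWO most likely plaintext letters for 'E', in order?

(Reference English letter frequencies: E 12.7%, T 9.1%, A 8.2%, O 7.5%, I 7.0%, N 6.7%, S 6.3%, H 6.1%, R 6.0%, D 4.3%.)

Step 1: Observed frequency of 'E' is 12.6%.
Step 2: Compute distances to each reference frequency and sort:
  E (12.7%): difference = 0.1% <-- BEST
  T (9.1%): difference = 3.5% <-- RUNNER-UP
  A (8.2%): difference = 4.4%
  O (7.5%): difference = 5.1%
  I (7.0%): difference = 5.6%
Step 3: Most likely is 'E' (12.7%, diff 0.1%); second most likely is 'T' (9.1%, diff 3.5%).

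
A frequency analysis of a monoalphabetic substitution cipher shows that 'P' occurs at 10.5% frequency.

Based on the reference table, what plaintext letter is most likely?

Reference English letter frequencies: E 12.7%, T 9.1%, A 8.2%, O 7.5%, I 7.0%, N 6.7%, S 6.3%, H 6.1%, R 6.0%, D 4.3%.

Step 1: The observed frequency is 10.5%.
Step 2: Compare with English frequencies:
  E: 12.7% (difference: 2.2%)
  T: 9.1% (difference: 1.4%) <-- closest
  A: 8.2% (difference: 2.3%)
  O: 7.5% (difference: 3.0%)
  I: 7.0% (difference: 3.5%)
  N: 6.7% (difference: 3.8%)
  S: 6.3% (difference: 4.2%)
  H: 6.1% (difference: 4.4%)
  R: 6.0% (difference: 4.5%)
  D: 4.3% (difference: 6.2%)
Step 3: 'P' most likely represents 'T' (frequency 9.1%).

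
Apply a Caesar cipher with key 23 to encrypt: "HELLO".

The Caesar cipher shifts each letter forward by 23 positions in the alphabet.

Step 1: For each letter, shift forward by 23 positions (mod 26).
  H (position 7) -> position (7+23) mod 26 = 4 -> E
  E (position 4) -> position (4+23) mod 26 = 1 -> B
  L (position 11) -> position (11+23) mod 26 = 8 -> I
  L (position 11) -> position (11+23) mod 26 = 8 -> I
  O (position 14) -> position (14+23) mod 26 = 11 -> L
Result: EBIIL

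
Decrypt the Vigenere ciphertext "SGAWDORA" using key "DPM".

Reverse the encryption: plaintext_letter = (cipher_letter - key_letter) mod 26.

Step 1: Extend key: DPMDPMDP
Step 2: Decrypt each letter (c - k) mod 26:
  S(18) - D(3) = (18-3) mod 26 = 15 = P
  G(6) - P(15) = (6-15) mod 26 = 17 = R
  A(0) - M(12) = (0-12) mod 26 = 14 = O
  W(22) - D(3) = (22-3) mod 26 = 19 = T
  D(3) - P(15) = (3-15) mod 26 = 14 = O
  O(14) - M(12) = (14-12) mod 26 = 2 = C
  R(17) - D(3) = (17-3) mod 26 = 14 = O
  A(0) - P(15) = (0-15) mod 26 = 11 = L
Plaintext: PROTOCOL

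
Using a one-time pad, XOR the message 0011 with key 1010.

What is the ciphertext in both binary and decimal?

Step 1: Write out the XOR operation bit by bit:
  Message: 0011
  Key:     1010
  XOR:     1001
Step 2: Convert to decimal: 1001 = 9.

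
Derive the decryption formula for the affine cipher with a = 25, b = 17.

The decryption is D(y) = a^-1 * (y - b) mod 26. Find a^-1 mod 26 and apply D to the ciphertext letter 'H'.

Step 1: Find a^-1, the modular inverse of 25 mod 26.
Step 2: We need 25 * a^-1 = 1 (mod 26).
Step 3: 25 * 25 = 625 = 24 * 26 + 1, so a^-1 = 25.
Step 4: D(y) = 25(y - 17) mod 26.
Step 5: Apply to 'H' (y = 7): D(7) = 25 * (7 - 17) mod 26 = 25 * -10 mod 26 = 10 -> 'K'.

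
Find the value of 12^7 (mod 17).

Step 1: Compute 12^7 mod 17 step by step, reducing modulo 17 at each step.
  12^1 mod 17 = 12
  12^2 mod 17 = (12 * 12) mod 17 = 8
  12^3 mod 17 = (8 * 12) mod 17 = 11
  12^4 mod 17 = (11 * 12) mod 17 = 13
  12^5 mod 17 = (13 * 12) mod 17 = 3
  12^6 mod 17 = (3 * 12) mod 17 = 2
  12^7 mod 17 = (2 * 12) mod 17 = 7
Step 2: Result = 7.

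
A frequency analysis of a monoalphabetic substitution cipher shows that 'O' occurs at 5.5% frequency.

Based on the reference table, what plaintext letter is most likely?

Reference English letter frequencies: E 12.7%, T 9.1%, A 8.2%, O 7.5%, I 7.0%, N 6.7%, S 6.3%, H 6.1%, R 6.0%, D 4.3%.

Step 1: The observed frequency is 5.5%.
Step 2: Compare with English frequencies:
  E: 12.7% (difference: 7.2%)
  T: 9.1% (difference: 3.6%)
  A: 8.2% (difference: 2.7%)
  O: 7.5% (difference: 2.0%)
  I: 7.0% (difference: 1.5%)
  N: 6.7% (difference: 1.2%)
  S: 6.3% (difference: 0.8%)
  H: 6.1% (difference: 0.6%)
  R: 6.0% (difference: 0.5%) <-- closest
  D: 4.3% (difference: 1.2%)
Step 3: 'O' most likely represents 'R' (frequency 6.0%).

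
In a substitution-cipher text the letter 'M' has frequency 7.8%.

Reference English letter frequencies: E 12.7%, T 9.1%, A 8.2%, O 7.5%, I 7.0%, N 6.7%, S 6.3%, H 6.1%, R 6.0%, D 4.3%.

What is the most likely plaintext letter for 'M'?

Step 1: The observed frequency is 7.8%.
Step 2: Compare with English frequencies:
  E: 12.7% (difference: 4.9%)
  T: 9.1% (difference: 1.3%)
  A: 8.2% (difference: 0.4%)
  O: 7.5% (difference: 0.3%) <-- closest
  I: 7.0% (difference: 0.8%)
  N: 6.7% (difference: 1.1%)
  S: 6.3% (difference: 1.5%)
  H: 6.1% (difference: 1.7%)
  R: 6.0% (difference: 1.8%)
  D: 4.3% (difference: 3.5%)
Step 3: 'M' most likely represents 'O' (frequency 7.5%).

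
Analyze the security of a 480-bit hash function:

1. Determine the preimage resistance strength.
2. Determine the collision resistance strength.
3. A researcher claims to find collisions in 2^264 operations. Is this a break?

Step 1: Preimage resistance requires brute-force of 2^480 operations.
Step 2: Collision resistance (birthday bound) = 2^(480/2) = 2^240.
Step 3: The claimed attack costs 2^264 operations.
Step 4: Since 2^264 >= 2^240, the claimed attack is no faster than the generic birthday attack, so this does not break collision resistance.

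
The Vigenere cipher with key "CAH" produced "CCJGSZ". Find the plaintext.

Step 1: Extend key: CAHCAH
Step 2: Decrypt each letter (c - k) mod 26:
  C(2) - C(2) = (2-2) mod 26 = 0 = A
  C(2) - A(0) = (2-0) mod 26 = 2 = C
  J(9) - H(7) = (9-7) mod 26 = 2 = C
  G(6) - C(2) = (6-2) mod 26 = 4 = E
  S(18) - A(0) = (18-0) mod 26 = 18 = S
  Z(25) - H(7) = (25-7) mod 26 = 18 = S
Plaintext: ACCESS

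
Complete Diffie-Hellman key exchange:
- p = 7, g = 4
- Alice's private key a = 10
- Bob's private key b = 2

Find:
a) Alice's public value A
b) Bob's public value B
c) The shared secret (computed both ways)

Step 1: A = g^a mod p = 4^10 mod 7 = 4.
Step 2: B = g^b mod p = 4^2 mod 7 = 2.
Step 3: Alice computes s = B^a mod p = 2^10 mod 7 = 2.
Step 4: Bob computes s = A^b mod p = 4^2 mod 7 = 2.
Both sides agree: shared secret = 2.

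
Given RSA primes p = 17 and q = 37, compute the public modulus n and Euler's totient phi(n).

Step 1: n = p * q = 17 * 37 = 629.
Step 2: phi(n) = (p-1)(q-1) = 16 * 36 = 576.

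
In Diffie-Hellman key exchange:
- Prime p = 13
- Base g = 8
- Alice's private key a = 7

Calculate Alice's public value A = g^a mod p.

Step 1: A = g^a mod p = 8^7 mod 13.
  8^1 mod 13 = 8
  8^2 mod 13 = (8 * 8) mod 13 = 12
  8^3 mod 13 = (12 * 8) mod 13 = 5
  8^4 mod 13 = (5 * 8) mod 13 = 1
  8^5 mod 13 = (1 * 8) mod 13 = 8
  8^6 mod 13 = (8 * 8) mod 13 = 12
  8^7 mod 13 = (12 * 8) mod 13 = 5
Result: A = 5.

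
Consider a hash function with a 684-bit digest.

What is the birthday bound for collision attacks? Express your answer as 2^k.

Step 1: The birthday paradox gives collision probability ~50% after sqrt(2^n) = 2^(n/2) hashes.
Step 2: For 684-bit output: 2^(684/2) = 2^342.
Step 3: Approximately 2^342 hash computations needed.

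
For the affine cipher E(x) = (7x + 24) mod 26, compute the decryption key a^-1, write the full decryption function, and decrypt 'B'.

Step 1: Find a^-1, the modular inverse of 7 mod 26.
Step 2: We need 7 * a^-1 = 1 (mod 26).
Step 3: 7 * 15 = 105 = 4 * 26 + 1, so a^-1 = 15.
Step 4: D(y) = 15(y - 24) mod 26.
Step 5: Apply to 'B' (y = 1): D(1) = 15 * (1 - 24) mod 26 = 15 * -23 mod 26 = 19 -> 'T'.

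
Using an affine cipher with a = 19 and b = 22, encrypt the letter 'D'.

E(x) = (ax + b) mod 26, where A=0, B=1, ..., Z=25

Step 1: Convert 'D' to number: x = 3.
Step 2: E(3) = (19 * 3 + 22) mod 26 = 79 mod 26 = 1.
Step 3: Convert 1 back to letter: B.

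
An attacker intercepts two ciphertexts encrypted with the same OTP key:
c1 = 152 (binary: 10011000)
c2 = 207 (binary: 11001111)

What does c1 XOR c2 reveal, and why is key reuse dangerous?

Step 1: c1 XOR c2 = (m1 XOR k) XOR (m2 XOR k).
Step 2: By XOR associativity/commutativity: = m1 XOR m2 XOR k XOR k = m1 XOR m2.
Step 3: 10011000 XOR 11001111 = 01010111 = 87.
Step 4: The key cancels out! An attacker learns m1 XOR m2 = 87, revealing the relationship between plaintexts.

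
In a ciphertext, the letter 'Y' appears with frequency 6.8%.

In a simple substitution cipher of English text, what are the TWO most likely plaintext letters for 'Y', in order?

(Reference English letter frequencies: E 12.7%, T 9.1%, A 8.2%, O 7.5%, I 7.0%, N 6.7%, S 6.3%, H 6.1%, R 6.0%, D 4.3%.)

Step 1: Observed frequency of 'Y' is 6.8%.
Step 2: Compute distances to each reference frequency and sort:
  N (6.7%): difference = 0.1% <-- BEST
  I (7.0%): difference = 0.2% <-- RUNNER-UP
  S (6.3%): difference = 0.5%
  O (7.5%): difference = 0.7%
  H (6.1%): difference = 0.7%
Step 3: Most likely is 'N' (6.7%, diff 0.1%); second most likely is 'I' (7.0%, diff 0.2%).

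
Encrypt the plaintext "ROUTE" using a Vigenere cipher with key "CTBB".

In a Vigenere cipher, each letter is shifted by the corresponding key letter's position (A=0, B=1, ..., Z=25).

Step 1: Repeat key to match plaintext length:
  Plaintext: ROUTE
  Key:       CTBBC
Step 2: Encrypt each letter:
  R(17) + C(2) = (17+2) mod 26 = 19 = T
  O(14) + T(19) = (14+19) mod 26 = 7 = H
  U(20) + B(1) = (20+1) mod 26 = 21 = V
  T(19) + B(1) = (19+1) mod 26 = 20 = U
  E(4) + C(2) = (4+2) mod 26 = 6 = G
Ciphertext: THVUG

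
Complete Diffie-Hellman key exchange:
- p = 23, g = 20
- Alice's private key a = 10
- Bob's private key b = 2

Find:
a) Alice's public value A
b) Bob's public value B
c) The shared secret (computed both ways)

Step 1: A = g^a mod p = 20^10 mod 23 = 8.
Step 2: B = g^b mod p = 20^2 mod 23 = 9.
Step 3: Alice computes s = B^a mod p = 9^10 mod 23 = 18.
Step 4: Bob computes s = A^b mod p = 8^2 mod 23 = 18.
Both sides agree: shared secret = 18.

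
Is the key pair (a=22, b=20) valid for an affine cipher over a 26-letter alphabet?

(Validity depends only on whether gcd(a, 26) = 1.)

Step 1: Compute gcd(22, 26).
Step 2: gcd(22, 26) = 2.
Since gcd = 2 != 1, 22 shares a common factor with 26, so it cannot be used.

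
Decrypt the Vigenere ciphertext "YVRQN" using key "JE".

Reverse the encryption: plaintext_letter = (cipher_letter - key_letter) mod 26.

Step 1: Extend key: JEJEJ
Step 2: Decrypt each letter (c - k) mod 26:
  Y(24) - J(9) = (24-9) mod 26 = 15 = P
  V(21) - E(4) = (21-4) mod 26 = 17 = R
  R(17) - J(9) = (17-9) mod 26 = 8 = I
  Q(16) - E(4) = (16-4) mod 26 = 12 = M
  N(13) - J(9) = (13-9) mod 26 = 4 = E
Plaintext: PRIME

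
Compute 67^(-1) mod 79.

Step 1: We need x such that 67 * x = 1 (mod 79).
Step 2: Using the extended Euclidean algorithm or trial:
  67 * 46 = 3082 = 39 * 79 + 1.
Step 3: Since 3082 mod 79 = 1, the inverse is x = 46.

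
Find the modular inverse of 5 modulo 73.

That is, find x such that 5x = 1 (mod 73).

Step 1: We need x such that 5 * x = 1 (mod 73).
Step 2: Using the extended Euclidean algorithm or trial:
  5 * 44 = 220 = 3 * 73 + 1.
Step 3: Since 220 mod 73 = 1, the inverse is x = 44.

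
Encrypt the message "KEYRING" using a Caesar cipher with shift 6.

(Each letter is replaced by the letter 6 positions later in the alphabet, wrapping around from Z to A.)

Step 1: For each letter, shift forward by 6 positions (mod 26).
  K (position 10) -> position (10+6) mod 26 = 16 -> Q
  E (position 4) -> position (4+6) mod 26 = 10 -> K
  Y (position 24) -> position (24+6) mod 26 = 4 -> E
  R (position 17) -> position (17+6) mod 26 = 23 -> X
  I (position 8) -> position (8+6) mod 26 = 14 -> O
  N (position 13) -> position (13+6) mod 26 = 19 -> T
  G (position 6) -> position (6+6) mod 26 = 12 -> M
Result: QKEXOTM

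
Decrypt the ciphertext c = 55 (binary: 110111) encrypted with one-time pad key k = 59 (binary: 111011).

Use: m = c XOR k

Step 1: XOR ciphertext with key:
  Ciphertext: 110111
  Key:        111011
  XOR:        001100
Step 2: Plaintext = 001100 = 12 in decimal.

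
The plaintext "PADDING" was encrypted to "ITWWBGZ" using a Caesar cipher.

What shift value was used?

Step 1: Compare first letters: P (position 15) -> I (position 8).
Step 2: Shift = (8 - 15) mod 26 = 19.
The shift value is 19.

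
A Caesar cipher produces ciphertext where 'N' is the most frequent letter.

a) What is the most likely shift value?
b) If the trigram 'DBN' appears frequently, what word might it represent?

Step 1: In English, 'E' is the most frequent letter (12.7%).
Step 2: The most frequent ciphertext letter is 'N' (position 13).
Step 3: Shift = (13 - 4) mod 26 = 9.
Step 4: Decrypt 'DBN' by shifting back 9:
  D -> U
  B -> S
  N -> E
Step 5: 'DBN' decrypts to 'USE'.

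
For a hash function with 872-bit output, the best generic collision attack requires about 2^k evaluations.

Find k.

Step 1: The hash has a 872-bit output.
Step 2: Collision resistance means it should be infeasible to find any x != y with h(x) = h(y).
By the birthday bound, a generic collision search succeeds after about sqrt(2^872) = 2^(872/2) = 2^436 evaluations.
Step 3: Security level = 436 bits.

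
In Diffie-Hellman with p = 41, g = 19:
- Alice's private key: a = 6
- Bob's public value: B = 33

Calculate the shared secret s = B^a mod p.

Step 1: s = B^a mod p = 33^6 mod 41.
  33^1 mod 41 = 33
  33^2 mod 41 = (33 * 33) mod 41 = 23
  33^3 mod 41 = (23 * 33) mod 41 = 21
  33^4 mod 41 = (21 * 33) mod 41 = 37
  33^5 mod 41 = (37 * 33) mod 41 = 32
  33^6 mod 41 = (32 * 33) mod 41 = 31
Result: shared secret = 31.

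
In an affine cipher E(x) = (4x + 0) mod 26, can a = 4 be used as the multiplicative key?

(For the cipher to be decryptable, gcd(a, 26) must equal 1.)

Step 1: Compute gcd(4, 26).
Step 2: gcd(4, 26) = 2.
Since gcd = 2 != 1, 4 shares a common factor with 26, so it cannot be used.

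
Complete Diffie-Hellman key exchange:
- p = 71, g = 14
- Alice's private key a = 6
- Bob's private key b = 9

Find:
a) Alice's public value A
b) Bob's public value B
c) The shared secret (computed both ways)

Step 1: A = g^a mod p = 14^6 mod 71 = 57.
Step 2: B = g^b mod p = 14^9 mod 71 = 66.
Step 3: Alice computes s = B^a mod p = 66^6 mod 71 = 5.
Step 4: Bob computes s = A^b mod p = 57^9 mod 71 = 5.
Both sides agree: shared secret = 5.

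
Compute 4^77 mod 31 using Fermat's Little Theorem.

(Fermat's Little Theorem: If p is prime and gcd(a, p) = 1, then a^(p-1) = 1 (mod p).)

Step 1: Since 31 is prime, by Fermat's Little Theorem: 4^30 = 1 (mod 31).
Step 2: Reduce exponent: 77 mod 30 = 17.
Step 3: So 4^77 = 4^17 (mod 31).
Step 4: 4^17 mod 31 = 16.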